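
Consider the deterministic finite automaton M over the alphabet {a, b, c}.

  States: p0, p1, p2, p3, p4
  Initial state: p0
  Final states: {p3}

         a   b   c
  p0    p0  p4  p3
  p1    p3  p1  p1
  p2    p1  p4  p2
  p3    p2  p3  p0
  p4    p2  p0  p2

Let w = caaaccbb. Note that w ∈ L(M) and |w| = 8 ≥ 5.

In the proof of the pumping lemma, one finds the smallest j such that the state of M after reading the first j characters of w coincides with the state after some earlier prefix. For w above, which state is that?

p3

Run of M on w = c a a a c c b b:
  step 0: p0  (start)
  step 1: p3  (read c: p0→p3)
  step 2: p2  (read a: p3→p2)
  step 3: p1  (read a: p2→p1)
  step 4: p3  (read a: p1→p3)   ← first repeat (p3 seen earlier)
  step 5: p0  (read c: p3→p0)
  step 6: p3  (read c: p0→p3)
  step 7: p3  (read b: p3→p3)
  step 8: p3  (read b: p3→p3)

The earliest repeat is at step j = 4: M is in p3, which it already visited at step i = 1.
The DFA has 5 states, so the proof of the pumping lemma guarantees a repeated state among the first 5+1 visited; the segment between the two visits is the pumpable y.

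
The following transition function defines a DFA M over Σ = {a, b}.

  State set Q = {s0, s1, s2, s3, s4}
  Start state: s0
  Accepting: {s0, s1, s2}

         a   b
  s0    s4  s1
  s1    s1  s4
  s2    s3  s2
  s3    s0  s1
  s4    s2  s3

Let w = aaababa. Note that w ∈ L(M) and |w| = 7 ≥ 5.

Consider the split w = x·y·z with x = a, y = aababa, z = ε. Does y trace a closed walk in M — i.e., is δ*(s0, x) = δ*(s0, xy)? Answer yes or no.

no

State sequence: s0 -a-> s4 -a-> s2 -a-> s3 -b-> s1 -a-> s1 -b-> s4 -a-> s2

After x (step 1): s4. After xy (step 7): s2.
They differ (s4 ≠ s2), so y is not a cycle from the state after x; this split is not the one the pumping-lemma construction produces, and pumping y need not keep the string in L(M).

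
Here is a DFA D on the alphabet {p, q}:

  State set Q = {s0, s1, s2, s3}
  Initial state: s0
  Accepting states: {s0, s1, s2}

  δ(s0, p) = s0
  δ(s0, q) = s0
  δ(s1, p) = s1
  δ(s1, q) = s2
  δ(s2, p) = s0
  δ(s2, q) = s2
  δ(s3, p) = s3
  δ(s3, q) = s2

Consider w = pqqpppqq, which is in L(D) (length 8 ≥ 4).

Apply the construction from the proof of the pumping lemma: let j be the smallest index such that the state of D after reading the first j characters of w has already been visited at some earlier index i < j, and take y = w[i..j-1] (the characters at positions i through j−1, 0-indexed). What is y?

p

State sequence: s0 -p-> s0 -q-> s0 -q-> s0 -p-> s0 -p-> s0 -p-> s0 -q-> s0 -q-> s0
First repeat at step 1: s0 was already visited.

So i = 0, j = 1, giving x = w[0:0] = ε, y = w[0:1] = p, z = w[1:8] = qqpppqq.
Check: |xy| = 1 ≤ 4 and |y| = 1 ≥ 1. Reading y takes D from s0 back to s0, so every xyⁱz is accepted.
With |Q| = 4, pigeonhole forces a state repeat no later than step 4; the substring read between the first and second visits to that state can be pumped.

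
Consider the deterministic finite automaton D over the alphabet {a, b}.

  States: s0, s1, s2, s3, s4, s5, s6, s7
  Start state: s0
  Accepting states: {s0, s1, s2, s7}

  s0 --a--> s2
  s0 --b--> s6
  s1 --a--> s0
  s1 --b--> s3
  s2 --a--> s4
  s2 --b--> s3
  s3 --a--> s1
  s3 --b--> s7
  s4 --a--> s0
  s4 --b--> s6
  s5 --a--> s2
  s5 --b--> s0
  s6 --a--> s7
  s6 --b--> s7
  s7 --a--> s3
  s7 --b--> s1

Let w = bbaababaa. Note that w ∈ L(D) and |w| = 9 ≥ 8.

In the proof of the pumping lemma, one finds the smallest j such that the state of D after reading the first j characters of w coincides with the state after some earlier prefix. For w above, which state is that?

State sequence: s0 -b-> s6 -b-> s7 -a-> s3 -a-> s1 -b-> s3 -a-> s1 -b-> s3 -a-> s1 -a-> s0
First repeat at step 5: s3 was already visited.

The earliest repeat is at step j = 5: D is in s3, which it already visited at step i = 3.
With |Q| = 8, pigeonhole forces a state repeat no later than step 8; the substring read between the first and second visits to that state can be pumped.

s3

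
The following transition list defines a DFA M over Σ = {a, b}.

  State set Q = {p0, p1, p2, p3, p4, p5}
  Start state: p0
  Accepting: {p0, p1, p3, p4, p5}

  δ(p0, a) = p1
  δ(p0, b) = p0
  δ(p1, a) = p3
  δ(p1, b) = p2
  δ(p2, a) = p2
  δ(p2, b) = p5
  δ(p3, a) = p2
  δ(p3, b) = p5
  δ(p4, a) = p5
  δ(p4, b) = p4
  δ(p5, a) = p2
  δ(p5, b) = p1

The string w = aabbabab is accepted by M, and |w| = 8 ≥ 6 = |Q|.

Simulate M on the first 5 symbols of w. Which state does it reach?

p3

State sequence: p0 -a-> p1 -a-> p3 -b-> p5 -b-> p1 -a-> p3

After reading 5 characters, M is in state p3.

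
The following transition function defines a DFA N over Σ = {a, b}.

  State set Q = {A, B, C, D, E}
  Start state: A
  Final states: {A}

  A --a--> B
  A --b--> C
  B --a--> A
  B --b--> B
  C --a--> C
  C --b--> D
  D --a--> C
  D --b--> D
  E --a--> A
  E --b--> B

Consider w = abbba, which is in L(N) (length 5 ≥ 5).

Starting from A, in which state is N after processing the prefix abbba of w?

A

Run of N on the first 5 characters of w = a b b b a:
  step 0: A  (start)
  step 1: B  (read a: A→B)
  step 2: B  (read b: B→B)
  step 3: B  (read b: B→B)
  step 4: B  (read b: B→B)
  step 5: A  (read a: B→A)

After reading 5 characters, N is in state A.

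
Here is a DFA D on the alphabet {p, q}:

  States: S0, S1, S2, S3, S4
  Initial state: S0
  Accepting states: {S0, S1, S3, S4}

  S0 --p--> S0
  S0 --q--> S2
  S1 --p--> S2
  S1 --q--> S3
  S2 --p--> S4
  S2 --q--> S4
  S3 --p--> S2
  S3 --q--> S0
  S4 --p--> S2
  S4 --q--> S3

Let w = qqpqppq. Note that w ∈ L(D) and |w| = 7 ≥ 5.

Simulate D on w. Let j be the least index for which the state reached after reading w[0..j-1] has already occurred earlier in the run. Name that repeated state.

S2

State sequence: S0 -q-> S2 -q-> S4 -p-> S2 -q-> S4 -p-> S2 -p-> S4 -q-> S3
First repeat at step 3: S2 was already visited.

The earliest repeat is at step j = 3: D is in S2, which it already visited at step i = 1.
Since D has 5 states, any run of length ≥ 5 visits 5+1 states, so by pigeonhole some state repeats within the first 5 steps — that repeat gives the pumpable loop.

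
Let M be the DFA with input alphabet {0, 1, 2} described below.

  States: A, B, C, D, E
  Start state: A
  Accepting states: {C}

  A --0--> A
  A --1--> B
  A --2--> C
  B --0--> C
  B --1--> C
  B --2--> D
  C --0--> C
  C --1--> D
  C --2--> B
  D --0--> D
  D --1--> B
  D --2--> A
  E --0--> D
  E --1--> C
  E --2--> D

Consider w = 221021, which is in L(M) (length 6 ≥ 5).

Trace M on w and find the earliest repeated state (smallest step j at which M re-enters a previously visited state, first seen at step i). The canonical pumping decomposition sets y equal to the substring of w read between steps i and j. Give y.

Run of M on w = 2 2 1 0 2 1:
  step 0: A  (start)
  step 1: C  (read 2: A→C)
  step 2: B  (read 2: C→B)
  step 3: C  (read 1: B→C)   ← first repeat (C seen earlier)
  step 4: C  (read 0: C→C)
  step 5: B  (read 2: C→B)
  step 6: C  (read 1: B→C)

So i = 1, j = 3, giving x = w[0:1] = 2, y = w[1:3] = 21, z = w[3:6] = 021.
Check: |xy| = 3 ≤ 5 and |y| = 2 ≥ 1. Reading y takes M from C back to C, so every xyⁱz is accepted.

21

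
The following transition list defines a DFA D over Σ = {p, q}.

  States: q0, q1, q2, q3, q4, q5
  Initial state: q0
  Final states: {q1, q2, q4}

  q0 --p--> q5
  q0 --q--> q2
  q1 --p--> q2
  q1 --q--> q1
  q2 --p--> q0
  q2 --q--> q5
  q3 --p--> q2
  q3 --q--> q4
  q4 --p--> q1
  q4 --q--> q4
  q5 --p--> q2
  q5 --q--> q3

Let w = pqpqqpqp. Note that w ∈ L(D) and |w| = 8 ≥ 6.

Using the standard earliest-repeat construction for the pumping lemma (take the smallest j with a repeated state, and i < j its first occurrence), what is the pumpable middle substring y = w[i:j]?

Run of D on w = p q p q q p q p:
  step 0: q0  (start)
  step 1: q5  (read p: q0→q5)
  step 2: q3  (read q: q5→q3)
  step 3: q2  (read p: q3→q2)
  step 4: q5  (read q: q2→q5)   ← first repeat (q5 seen earlier)
  step 5: q3  (read q: q5→q3)
  step 6: q2  (read p: q3→q2)
  step 7: q5  (read q: q2→q5)
  step 8: q2  (read p: q5→q2)

So i = 1, j = 4, giving x = w[0:1] = p, y = w[1:4] = qpq, z = w[4:8] = qpqp.
Check: |xy| = 4 ≤ 6 and |y| = 3 ≥ 1. Reading y takes D from q5 back to q5, so every xyⁱz is accepted.
The DFA has 6 states, so the proof of the pumping lemma guarantees a repeated state among the first 6+1 visited; the segment between the two visits is the pumpable y.

qpq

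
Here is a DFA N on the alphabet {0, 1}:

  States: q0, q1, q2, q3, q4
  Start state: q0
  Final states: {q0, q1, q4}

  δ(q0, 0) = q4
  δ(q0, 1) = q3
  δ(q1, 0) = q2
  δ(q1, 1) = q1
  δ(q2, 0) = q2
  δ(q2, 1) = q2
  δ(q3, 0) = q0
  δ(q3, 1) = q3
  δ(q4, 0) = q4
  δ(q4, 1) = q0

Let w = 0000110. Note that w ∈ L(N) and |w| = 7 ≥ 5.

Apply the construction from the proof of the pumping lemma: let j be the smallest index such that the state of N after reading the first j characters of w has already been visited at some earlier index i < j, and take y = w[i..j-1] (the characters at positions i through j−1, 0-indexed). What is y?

State sequence: q0 -0-> q4 -0-> q4 -0-> q4 -0-> q4 -1-> q0 -1-> q3 -0-> q0
First repeat at step 2: q4 was already visited.

So i = 1, j = 2, giving x = w[0:1] = 0, y = w[1:2] = 0, z = w[2:7] = 00110.
Check: |xy| = 2 ≤ 5 and |y| = 1 ≥ 1. Reading y takes N from q4 back to q4, so every xyⁱz is accepted.

0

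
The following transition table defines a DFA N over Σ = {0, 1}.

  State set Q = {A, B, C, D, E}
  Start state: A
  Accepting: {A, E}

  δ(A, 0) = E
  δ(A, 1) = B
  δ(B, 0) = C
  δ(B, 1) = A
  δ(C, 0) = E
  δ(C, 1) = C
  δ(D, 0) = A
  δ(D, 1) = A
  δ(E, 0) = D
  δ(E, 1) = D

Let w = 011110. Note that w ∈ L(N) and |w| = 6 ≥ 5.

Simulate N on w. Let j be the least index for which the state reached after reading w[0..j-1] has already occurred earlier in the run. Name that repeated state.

State sequence: A -0-> E -1-> D -1-> A -1-> B -1-> A -0-> E
First repeat at step 3: A was already visited.

The earliest repeat is at step j = 3: N is in A, which it already visited at step i = 0.
With |Q| = 5, pigeonhole forces a state repeat no later than step 5; the substring read between the first and second visits to that state can be pumped.

A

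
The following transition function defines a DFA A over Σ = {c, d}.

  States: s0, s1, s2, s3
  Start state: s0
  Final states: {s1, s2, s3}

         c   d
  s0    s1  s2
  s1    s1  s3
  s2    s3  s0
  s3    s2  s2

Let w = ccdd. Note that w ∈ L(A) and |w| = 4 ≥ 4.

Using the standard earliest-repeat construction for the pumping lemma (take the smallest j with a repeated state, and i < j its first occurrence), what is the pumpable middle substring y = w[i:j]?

Run of A on w = c c d d:
  step 0: s0  (start)
  step 1: s1  (read c: s0→s1)
  step 2: s1  (read c: s1→s1)   ← first repeat (s1 seen earlier)
  step 3: s3  (read d: s1→s3)
  step 4: s2  (read d: s3→s2)

So i = 1, j = 2, giving x = w[0:1] = c, y = w[1:2] = c, z = w[2:4] = dd.
Check: |xy| = 2 ≤ 4 and |y| = 1 ≥ 1. Reading y takes A from s1 back to s1, so every xyⁱz is accepted.

c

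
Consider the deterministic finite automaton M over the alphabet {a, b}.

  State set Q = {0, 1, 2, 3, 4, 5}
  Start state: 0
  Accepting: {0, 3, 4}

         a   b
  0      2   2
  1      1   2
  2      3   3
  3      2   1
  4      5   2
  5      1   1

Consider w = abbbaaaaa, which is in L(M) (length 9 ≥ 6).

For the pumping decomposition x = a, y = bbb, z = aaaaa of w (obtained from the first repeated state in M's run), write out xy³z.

xy^3z = a·bbb·bbb·bbb·aaaaa = abbbbbbbbbaaaaa.
Reading y = bbb takes M from 2 back to 2, so after x·y·y·y the machine is still in 2, and z then leads to the accepting state 3. Hence abbbbbbbbbaaaaa ∈ L(M).

abbbbbbbbbaaaaa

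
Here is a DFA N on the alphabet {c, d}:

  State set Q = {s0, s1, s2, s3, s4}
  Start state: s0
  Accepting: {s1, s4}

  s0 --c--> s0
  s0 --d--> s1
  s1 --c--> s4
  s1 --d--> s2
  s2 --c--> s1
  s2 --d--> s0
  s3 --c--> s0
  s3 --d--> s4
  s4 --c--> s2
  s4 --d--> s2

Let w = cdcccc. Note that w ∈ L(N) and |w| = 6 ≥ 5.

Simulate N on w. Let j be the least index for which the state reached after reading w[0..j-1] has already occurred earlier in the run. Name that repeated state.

State sequence: s0 -c-> s0 -d-> s1 -c-> s4 -c-> s2 -c-> s1 -c-> s4
First repeat at step 1: s0 was already visited.

The earliest repeat is at step j = 1: N is in s0, which it already visited at step i = 0.
Since N has 5 states, any run of length ≥ 5 visits 5+1 states, so by pigeonhole some state repeats within the first 5 steps — that repeat gives the pumpable loop.

s0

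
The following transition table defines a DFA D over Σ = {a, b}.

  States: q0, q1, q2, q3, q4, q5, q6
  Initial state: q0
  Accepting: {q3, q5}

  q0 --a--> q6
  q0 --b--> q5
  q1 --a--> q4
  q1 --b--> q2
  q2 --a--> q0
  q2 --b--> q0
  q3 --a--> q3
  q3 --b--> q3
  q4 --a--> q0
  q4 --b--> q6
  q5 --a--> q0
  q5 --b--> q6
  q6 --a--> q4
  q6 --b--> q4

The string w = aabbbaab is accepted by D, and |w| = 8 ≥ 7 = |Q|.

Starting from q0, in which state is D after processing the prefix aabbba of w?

Run of D on the first 6 characters of w = a a b b b a:
  step 0: q0  (start)
  step 1: q6  (read a: q0→q6)
  step 2: q4  (read a: q6→q4)
  step 3: q6  (read b: q4→q6)
  step 4: q4  (read b: q6→q4)
  step 5: q6  (read b: q4→q6)
  step 6: q4  (read a: q6→q4)

After reading 6 characters, D is in state q4.

q4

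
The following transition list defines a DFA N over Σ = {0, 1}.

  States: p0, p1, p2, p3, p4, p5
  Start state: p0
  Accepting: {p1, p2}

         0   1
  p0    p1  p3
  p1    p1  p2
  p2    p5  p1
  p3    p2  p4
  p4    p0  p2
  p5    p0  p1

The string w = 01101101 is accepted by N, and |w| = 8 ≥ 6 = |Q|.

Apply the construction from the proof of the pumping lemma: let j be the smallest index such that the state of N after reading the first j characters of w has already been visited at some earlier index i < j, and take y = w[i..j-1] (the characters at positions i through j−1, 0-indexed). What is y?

11

Run of N on w = 0 1 1 0 1 1 0 1:
  step 0: p0  (start)
  step 1: p1  (read 0: p0→p1)
  step 2: p2  (read 1: p1→p2)
  step 3: p1  (read 1: p2→p1)   ← first repeat (p1 seen earlier)
  step 4: p1  (read 0: p1→p1)
  step 5: p2  (read 1: p1→p2)
  step 6: p1  (read 1: p2→p1)
  step 7: p1  (read 0: p1→p1)
  step 8: p2  (read 1: p1→p2)

So i = 1, j = 3, giving x = w[0:1] = 0, y = w[1:3] = 11, z = w[3:8] = 01101.
Check: |xy| = 3 ≤ 6 and |y| = 2 ≥ 1. Reading y takes N from p1 back to p1, so every xyⁱz is accepted.
Since N has 6 states, any run of length ≥ 6 visits 6+1 states, so by pigeonhole some state repeats within the first 6 steps — that repeat gives the pumpable loop.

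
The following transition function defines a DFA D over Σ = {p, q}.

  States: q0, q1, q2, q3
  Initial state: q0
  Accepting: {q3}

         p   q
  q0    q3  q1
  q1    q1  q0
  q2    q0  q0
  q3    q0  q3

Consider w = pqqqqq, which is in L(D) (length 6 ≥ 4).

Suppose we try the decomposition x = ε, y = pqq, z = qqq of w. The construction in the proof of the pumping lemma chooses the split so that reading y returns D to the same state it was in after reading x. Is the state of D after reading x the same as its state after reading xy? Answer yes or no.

no

State sequence: q0 -p-> q3 -q-> q3 -q-> q3

After x (step 0): q0. After xy (step 3): q3.
They differ (q0 ≠ q3), so y is not a cycle from the state after x; this split is not the one the pumping-lemma construction produces, and pumping y need not keep the string in L(D).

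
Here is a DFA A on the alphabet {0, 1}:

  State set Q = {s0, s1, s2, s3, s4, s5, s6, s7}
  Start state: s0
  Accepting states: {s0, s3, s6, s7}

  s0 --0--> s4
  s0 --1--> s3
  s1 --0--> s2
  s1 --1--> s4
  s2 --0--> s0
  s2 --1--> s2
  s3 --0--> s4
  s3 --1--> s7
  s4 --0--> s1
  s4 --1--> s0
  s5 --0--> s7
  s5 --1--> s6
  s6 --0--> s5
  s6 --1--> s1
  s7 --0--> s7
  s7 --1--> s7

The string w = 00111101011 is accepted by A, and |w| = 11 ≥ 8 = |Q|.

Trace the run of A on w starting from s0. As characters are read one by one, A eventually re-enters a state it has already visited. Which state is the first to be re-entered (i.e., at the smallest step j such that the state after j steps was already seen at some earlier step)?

State sequence: s0 -0-> s4 -0-> s1 -1-> s4 -1-> s0 -1-> s3 -1-> s7 -0-> s7 -1-> s7 -0-> s7 -1-> s7 -1-> s7
First repeat at step 3: s4 was already visited.

The earliest repeat is at step j = 3: A is in s4, which it already visited at step i = 1.

s4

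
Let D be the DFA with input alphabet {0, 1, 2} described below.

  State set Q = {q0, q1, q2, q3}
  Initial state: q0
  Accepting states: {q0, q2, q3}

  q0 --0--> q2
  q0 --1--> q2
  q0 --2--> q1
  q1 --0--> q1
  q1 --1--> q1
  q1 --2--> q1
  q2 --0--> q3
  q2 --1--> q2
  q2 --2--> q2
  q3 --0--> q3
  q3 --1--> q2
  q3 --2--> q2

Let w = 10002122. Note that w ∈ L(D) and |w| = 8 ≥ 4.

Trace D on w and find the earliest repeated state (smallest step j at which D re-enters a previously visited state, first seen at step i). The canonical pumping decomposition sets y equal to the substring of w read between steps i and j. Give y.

Run of D on w = 1 0 0 0 2 1 2 2:
  step 0: q0  (start)
  step 1: q2  (read 1: q0→q2)
  step 2: q3  (read 0: q2→q3)
  step 3: q3  (read 0: q3→q3)   ← first repeat (q3 seen earlier)
  step 4: q3  (read 0: q3→q3)
  step 5: q2  (read 2: q3→q2)
  step 6: q2  (read 1: q2→q2)
  step 7: q2  (read 2: q2→q2)
  step 8: q2  (read 2: q2→q2)

So i = 2, j = 3, giving x = w[0:2] = 10, y = w[2:3] = 0, z = w[3:8] = 02122.
Check: |xy| = 3 ≤ 4 and |y| = 1 ≥ 1. Reading y takes D from q3 back to q3, so every xyⁱz is accepted.

0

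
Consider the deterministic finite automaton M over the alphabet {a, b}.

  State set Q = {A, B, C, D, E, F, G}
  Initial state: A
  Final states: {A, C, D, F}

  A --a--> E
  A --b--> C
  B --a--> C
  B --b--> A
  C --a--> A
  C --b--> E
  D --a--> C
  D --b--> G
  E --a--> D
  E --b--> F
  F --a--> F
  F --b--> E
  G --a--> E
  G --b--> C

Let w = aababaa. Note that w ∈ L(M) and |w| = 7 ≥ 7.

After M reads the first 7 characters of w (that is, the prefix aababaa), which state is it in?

F

State sequence: A -a-> E -a-> D -b-> G -a-> E -b-> F -a-> F -a-> F

After reading 7 characters, M is in state F.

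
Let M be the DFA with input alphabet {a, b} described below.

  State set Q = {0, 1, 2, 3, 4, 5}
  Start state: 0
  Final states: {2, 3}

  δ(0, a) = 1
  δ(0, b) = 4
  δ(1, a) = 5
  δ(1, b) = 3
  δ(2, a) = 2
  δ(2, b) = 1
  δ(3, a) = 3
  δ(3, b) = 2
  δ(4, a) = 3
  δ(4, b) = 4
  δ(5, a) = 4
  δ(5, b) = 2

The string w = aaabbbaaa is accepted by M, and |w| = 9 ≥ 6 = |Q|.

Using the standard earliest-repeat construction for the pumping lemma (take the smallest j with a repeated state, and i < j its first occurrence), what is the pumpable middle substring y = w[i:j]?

b

Run of M on w = a a a b b b a a a:
  step 0: 0  (start)
  step 1: 1  (read a: 0→1)
  step 2: 5  (read a: 1→5)
  step 3: 4  (read a: 5→4)
  step 4: 4  (read b: 4→4)   ← first repeat (4 seen earlier)
  step 5: 4  (read b: 4→4)
  step 6: 4  (read b: 4→4)
  step 7: 3  (read a: 4→3)
  step 8: 3  (read a: 3→3)
  step 9: 3  (read a: 3→3)

So i = 3, j = 4, giving x = w[0:3] = aaa, y = w[3:4] = b, z = w[4:9] = bbaaa.
Check: |xy| = 4 ≤ 6 and |y| = 1 ≥ 1. Reading y takes M from 4 back to 4, so every xyⁱz is accepted.
The DFA has 6 states, so the proof of the pumping lemma guarantees a repeated state among the first 6+1 visited; the segment between the two visits is the pumpable y.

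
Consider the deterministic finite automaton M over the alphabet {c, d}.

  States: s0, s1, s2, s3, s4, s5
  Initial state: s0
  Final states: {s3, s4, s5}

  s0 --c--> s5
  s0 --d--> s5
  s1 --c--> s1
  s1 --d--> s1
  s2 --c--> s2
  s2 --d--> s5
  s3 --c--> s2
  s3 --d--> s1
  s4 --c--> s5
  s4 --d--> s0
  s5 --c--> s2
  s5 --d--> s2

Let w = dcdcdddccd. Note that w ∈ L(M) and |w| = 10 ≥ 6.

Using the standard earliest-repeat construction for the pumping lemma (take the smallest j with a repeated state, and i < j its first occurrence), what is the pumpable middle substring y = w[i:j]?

State sequence: s0 -d-> s5 -c-> s2 -d-> s5 -c-> s2 -d-> s5 -d-> s2 -d-> s5 -c-> s2 -c-> s2 -d-> s5
First repeat at step 3: s5 was already visited.

So i = 1, j = 3, giving x = w[0:1] = d, y = w[1:3] = cd, z = w[3:10] = cdddccd.
Check: |xy| = 3 ≤ 6 and |y| = 2 ≥ 1. Reading y takes M from s5 back to s5, so every xyⁱz is accepted.
Since M has 6 states, any run of length ≥ 6 visits 6+1 states, so by pigeonhole some state repeats within the first 6 steps — that repeat gives the pumpable loop.

cd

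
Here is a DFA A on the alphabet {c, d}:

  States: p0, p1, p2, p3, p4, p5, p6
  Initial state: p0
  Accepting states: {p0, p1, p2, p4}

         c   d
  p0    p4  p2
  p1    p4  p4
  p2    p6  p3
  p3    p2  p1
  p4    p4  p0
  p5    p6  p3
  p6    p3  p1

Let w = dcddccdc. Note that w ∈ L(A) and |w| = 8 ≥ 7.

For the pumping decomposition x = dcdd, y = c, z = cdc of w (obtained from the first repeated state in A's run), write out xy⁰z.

dcddcdc

xy⁰z = xz = dcdd·cdc = dcddcdc.
Reading y = c takes A from p4 back to p4, so after x the machine is still in p4, and z then leads to the accepting state p4. Hence dcddcdc ∈ L(A).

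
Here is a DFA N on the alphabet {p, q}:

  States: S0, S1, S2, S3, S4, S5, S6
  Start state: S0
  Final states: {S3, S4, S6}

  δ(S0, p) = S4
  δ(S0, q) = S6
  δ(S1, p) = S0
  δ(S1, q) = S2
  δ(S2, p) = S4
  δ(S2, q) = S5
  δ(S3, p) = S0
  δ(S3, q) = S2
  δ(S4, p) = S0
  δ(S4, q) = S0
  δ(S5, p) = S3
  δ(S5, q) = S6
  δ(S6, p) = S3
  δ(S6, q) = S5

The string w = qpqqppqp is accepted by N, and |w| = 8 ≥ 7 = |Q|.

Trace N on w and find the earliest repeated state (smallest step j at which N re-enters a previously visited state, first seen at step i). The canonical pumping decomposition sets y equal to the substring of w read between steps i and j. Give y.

Run of N on w = q p q q p p q p:
  step 0: S0  (start)
  step 1: S6  (read q: S0→S6)
  step 2: S3  (read p: S6→S3)
  step 3: S2  (read q: S3→S2)
  step 4: S5  (read q: S2→S5)
  step 5: S3  (read p: S5→S3)   ← first repeat (S3 seen earlier)
  step 6: S0  (read p: S3→S0)
  step 7: S6  (read q: S0→S6)
  step 8: S3  (read p: S6→S3)

So i = 2, j = 5, giving x = w[0:2] = qp, y = w[2:5] = qqp, z = w[5:8] = pqp.
Check: |xy| = 5 ≤ 7 and |y| = 3 ≥ 1. Reading y takes N from S3 back to S3, so every xyⁱz is accepted.
Since N has 7 states, any run of length ≥ 7 visits 7+1 states, so by pigeonhole some state repeats within the first 7 steps — that repeat gives the pumpable loop.

qqp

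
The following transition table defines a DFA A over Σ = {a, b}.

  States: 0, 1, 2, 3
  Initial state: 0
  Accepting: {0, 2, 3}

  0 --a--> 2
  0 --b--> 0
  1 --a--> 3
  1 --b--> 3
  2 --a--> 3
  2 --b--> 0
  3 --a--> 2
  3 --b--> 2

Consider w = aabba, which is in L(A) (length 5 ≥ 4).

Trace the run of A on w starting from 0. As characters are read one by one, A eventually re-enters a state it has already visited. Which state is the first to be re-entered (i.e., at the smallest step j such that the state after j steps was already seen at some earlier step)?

State sequence: 0 -a-> 2 -a-> 3 -b-> 2 -b-> 0 -a-> 2
First repeat at step 3: 2 was already visited.

The earliest repeat is at step j = 3: A is in 2, which it already visited at step i = 1.

2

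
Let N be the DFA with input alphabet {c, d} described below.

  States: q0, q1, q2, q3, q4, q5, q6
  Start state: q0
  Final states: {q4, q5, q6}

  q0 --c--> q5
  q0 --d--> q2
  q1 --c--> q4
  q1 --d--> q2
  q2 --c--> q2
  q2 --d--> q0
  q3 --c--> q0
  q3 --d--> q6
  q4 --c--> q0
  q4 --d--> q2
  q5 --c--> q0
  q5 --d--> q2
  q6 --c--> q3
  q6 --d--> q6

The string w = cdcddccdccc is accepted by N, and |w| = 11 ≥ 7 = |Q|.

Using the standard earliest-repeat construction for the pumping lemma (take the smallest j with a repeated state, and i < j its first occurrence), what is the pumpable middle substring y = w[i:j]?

c

State sequence: q0 -c-> q5 -d-> q2 -c-> q2 -d-> q0 -d-> q2 -c-> q2 -c-> q2 -d-> q0 -c-> q5 -c-> q0 -c-> q5
First repeat at step 3: q2 was already visited.

So i = 2, j = 3, giving x = w[0:2] = cd, y = w[2:3] = c, z = w[3:11] = ddccdccc.
Check: |xy| = 3 ≤ 7 and |y| = 1 ≥ 1. Reading y takes N from q2 back to q2, so every xyⁱz is accepted.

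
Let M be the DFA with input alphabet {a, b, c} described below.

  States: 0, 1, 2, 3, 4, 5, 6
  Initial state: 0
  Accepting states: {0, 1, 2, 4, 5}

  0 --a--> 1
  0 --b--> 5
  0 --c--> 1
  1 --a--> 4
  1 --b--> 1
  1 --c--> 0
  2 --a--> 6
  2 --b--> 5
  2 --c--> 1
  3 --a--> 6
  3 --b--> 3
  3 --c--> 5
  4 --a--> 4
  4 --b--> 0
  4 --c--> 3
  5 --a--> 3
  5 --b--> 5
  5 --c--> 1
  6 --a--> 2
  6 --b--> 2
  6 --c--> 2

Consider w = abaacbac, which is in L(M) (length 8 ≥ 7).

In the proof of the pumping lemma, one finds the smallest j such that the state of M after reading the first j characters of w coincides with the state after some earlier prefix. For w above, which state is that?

1

Run of M on w = a b a a c b a c:
  step 0: 0  (start)
  step 1: 1  (read a: 0→1)
  step 2: 1  (read b: 1→1)   ← first repeat (1 seen earlier)
  step 3: 4  (read a: 1→4)
  step 4: 4  (read a: 4→4)
  step 5: 3  (read c: 4→3)
  step 6: 3  (read b: 3→3)
  step 7: 6  (read a: 3→6)
  step 8: 2  (read c: 6→2)

The earliest repeat is at step j = 2: M is in 1, which it already visited at step i = 1.
Since M has 7 states, any run of length ≥ 7 visits 7+1 states, so by pigeonhole some state repeats within the first 7 steps — that repeat gives the pumpable loop.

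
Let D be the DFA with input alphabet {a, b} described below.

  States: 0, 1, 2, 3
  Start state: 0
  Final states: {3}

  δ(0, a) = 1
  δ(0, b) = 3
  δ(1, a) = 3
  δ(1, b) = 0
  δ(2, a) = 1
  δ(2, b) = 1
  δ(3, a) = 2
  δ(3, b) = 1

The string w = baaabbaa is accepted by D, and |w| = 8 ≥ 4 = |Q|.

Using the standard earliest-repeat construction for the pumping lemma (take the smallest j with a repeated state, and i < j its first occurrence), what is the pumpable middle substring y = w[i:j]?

aaa

State sequence: 0 -b-> 3 -a-> 2 -a-> 1 -a-> 3 -b-> 1 -b-> 0 -a-> 1 -a-> 3
First repeat at step 4: 3 was already visited.

So i = 1, j = 4, giving x = w[0:1] = b, y = w[1:4] = aaa, z = w[4:8] = bbaa.
Check: |xy| = 4 ≤ 4 and |y| = 3 ≥ 1. Reading y takes D from 3 back to 3, so every xyⁱz is accepted.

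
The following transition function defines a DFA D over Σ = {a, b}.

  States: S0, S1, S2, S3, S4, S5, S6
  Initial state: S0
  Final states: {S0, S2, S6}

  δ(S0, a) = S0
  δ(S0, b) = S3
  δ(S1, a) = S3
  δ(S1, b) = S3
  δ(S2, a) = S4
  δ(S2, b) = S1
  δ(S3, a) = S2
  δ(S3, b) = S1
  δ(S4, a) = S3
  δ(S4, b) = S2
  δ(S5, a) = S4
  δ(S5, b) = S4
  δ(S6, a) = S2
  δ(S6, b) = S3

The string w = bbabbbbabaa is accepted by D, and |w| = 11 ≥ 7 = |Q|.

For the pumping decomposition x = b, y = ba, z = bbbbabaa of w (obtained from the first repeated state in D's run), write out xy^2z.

xy^2z = b·ba·ba·bbbbabaa = bbababbbbabaa.
Reading y = ba takes D from S3 back to S3, so after x·y·y the machine is still in S3, and z then leads to the accepting state S2. Hence bbababbbbabaa ∈ L(D).

bbababbbbabaa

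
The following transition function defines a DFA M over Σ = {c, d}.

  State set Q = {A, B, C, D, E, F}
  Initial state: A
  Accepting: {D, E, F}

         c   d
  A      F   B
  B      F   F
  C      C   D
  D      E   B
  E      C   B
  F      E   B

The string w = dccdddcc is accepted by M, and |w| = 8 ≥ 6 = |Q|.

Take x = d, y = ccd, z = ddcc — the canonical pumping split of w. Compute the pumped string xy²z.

xy^2z = d·ccd·ccd·ddcc = dccdccdddcc.
Reading y = ccd takes M from B back to B, so after x·y·y the machine is still in B, and z then leads to the accepting state E. Hence dccdccdddcc ∈ L(M).

dccdccdddcc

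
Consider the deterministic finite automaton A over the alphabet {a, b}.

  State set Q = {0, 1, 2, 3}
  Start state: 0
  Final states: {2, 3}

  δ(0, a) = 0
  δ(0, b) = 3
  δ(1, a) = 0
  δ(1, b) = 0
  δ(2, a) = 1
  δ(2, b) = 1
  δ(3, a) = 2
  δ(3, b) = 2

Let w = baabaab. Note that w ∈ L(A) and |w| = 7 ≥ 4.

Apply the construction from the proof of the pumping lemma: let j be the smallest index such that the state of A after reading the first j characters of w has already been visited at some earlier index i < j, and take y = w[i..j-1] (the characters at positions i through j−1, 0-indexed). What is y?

baab

Run of A on w = b a a b a a b:
  step 0: 0  (start)
  step 1: 3  (read b: 0→3)
  step 2: 2  (read a: 3→2)
  step 3: 1  (read a: 2→1)
  step 4: 0  (read b: 1→0)   ← first repeat (0 seen earlier)
  step 5: 0  (read a: 0→0)
  step 6: 0  (read a: 0→0)
  step 7: 3  (read b: 0→3)

So i = 0, j = 4, giving x = w[0:0] = ε, y = w[0:4] = baab, z = w[4:7] = aab.
Check: |xy| = 4 ≤ 4 and |y| = 4 ≥ 1. Reading y takes A from 0 back to 0, so every xyⁱz is accepted.
The DFA has 4 states, so the proof of the pumping lemma guarantees a repeated state among the first 4+1 visited; the segment between the two visits is the pumpable y.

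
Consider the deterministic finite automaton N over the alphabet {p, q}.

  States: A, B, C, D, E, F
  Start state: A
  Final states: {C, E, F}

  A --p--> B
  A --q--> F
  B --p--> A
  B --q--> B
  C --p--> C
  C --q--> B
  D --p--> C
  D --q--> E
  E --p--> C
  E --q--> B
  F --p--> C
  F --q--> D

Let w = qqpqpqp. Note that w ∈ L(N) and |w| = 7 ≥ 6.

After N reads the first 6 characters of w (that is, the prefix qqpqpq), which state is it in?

F

State sequence: A -q-> F -q-> D -p-> C -q-> B -p-> A -q-> F

After reading 6 characters, N is in state F.
(This kind of state-tracing is the core of the pumping-lemma construction: with 6 states, pigeonhole forces a repeat within the first 6 steps.)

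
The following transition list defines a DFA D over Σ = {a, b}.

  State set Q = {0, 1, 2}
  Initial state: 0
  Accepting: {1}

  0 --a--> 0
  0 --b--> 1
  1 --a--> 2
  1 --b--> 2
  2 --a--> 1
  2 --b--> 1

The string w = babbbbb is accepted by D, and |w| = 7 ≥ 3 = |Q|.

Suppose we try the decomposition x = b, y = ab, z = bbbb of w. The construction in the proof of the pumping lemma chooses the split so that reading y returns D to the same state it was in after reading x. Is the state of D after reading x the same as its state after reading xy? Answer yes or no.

State sequence: 0 -b-> 1 -a-> 2 -b-> 1

After x (step 1): 1. After xy (step 3): 1.
They match, so y = ab drives D around a cycle from 1 back to itself; pumping y any number of times keeps D in 1 before reading z, and xyⁱz ∈ L(D) for every i ≥ 0.

yes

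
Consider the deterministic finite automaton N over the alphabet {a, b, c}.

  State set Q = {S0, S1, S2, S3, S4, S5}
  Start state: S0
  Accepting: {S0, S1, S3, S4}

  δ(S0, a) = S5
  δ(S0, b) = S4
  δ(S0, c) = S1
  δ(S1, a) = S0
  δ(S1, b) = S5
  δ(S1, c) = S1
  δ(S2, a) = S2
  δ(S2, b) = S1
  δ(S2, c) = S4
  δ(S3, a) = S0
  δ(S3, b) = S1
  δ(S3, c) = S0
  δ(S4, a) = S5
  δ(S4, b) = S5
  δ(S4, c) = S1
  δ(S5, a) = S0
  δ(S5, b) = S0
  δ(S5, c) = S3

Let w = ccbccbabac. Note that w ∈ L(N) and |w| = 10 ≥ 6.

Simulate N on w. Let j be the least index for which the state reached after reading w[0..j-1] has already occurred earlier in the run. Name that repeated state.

S1

State sequence: S0 -c-> S1 -c-> S1 -b-> S5 -c-> S3 -c-> S0 -b-> S4 -a-> S5 -b-> S0 -a-> S5 -c-> S3
First repeat at step 2: S1 was already visited.

The earliest repeat is at step j = 2: N is in S1, which it already visited at step i = 1.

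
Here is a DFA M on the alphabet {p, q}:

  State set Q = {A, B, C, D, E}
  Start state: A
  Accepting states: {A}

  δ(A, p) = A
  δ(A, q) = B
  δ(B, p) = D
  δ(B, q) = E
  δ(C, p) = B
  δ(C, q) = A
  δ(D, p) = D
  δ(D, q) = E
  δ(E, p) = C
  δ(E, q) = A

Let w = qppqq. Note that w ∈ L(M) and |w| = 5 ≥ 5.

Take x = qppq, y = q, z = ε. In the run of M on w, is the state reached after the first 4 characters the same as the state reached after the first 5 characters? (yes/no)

no

Run of M on the first 5 characters of w = q p p q q:
  step 0: A  (start)
  step 1: B  (read q: A→B)
  step 2: D  (read p: B→D)
  step 3: D  (read p: D→D)
  step 4: E  (read q: D→E)
  step 5: A  (read q: E→A)

After x (step 4): E. After xy (step 5): A.
They differ (E ≠ A), so y is not a cycle from the state after x; this split is not the one the pumping-lemma construction produces, and pumping y need not keep the string in L(M).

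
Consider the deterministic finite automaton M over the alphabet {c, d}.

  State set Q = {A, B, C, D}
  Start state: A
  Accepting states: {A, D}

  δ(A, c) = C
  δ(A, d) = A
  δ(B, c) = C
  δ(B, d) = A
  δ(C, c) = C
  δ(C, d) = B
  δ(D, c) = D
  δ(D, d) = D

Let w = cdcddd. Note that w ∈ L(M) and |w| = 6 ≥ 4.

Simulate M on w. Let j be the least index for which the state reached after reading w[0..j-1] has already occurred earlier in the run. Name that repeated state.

C

Run of M on w = c d c d d d:
  step 0: A  (start)
  step 1: C  (read c: A→C)
  step 2: B  (read d: C→B)
  step 3: C  (read c: B→C)   ← first repeat (C seen earlier)
  step 4: B  (read d: C→B)
  step 5: A  (read d: B→A)
  step 6: A  (read d: A→A)

The earliest repeat is at step j = 3: M is in C, which it already visited at step i = 1.
Since M has 4 states, any run of length ≥ 4 visits 4+1 states, so by pigeonhole some state repeats within the first 4 steps — that repeat gives the pumpable loop.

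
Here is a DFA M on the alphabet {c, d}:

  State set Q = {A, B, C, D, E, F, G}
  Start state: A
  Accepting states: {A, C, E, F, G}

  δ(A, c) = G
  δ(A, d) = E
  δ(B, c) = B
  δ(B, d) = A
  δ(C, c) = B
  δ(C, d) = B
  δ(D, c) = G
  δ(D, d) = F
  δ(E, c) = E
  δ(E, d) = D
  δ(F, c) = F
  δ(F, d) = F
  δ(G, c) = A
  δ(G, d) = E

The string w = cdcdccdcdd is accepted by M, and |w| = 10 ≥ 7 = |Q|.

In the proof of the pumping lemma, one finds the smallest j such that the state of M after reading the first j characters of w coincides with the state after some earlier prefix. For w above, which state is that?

E

Run of M on w = c d c d c c d c d d:
  step 0: A  (start)
  step 1: G  (read c: A→G)
  step 2: E  (read d: G→E)
  step 3: E  (read c: E→E)   ← first repeat (E seen earlier)
  step 4: D  (read d: E→D)
  step 5: G  (read c: D→G)
  step 6: A  (read c: G→A)
  step 7: E  (read d: A→E)
  step 8: E  (read c: E→E)
  step 9: D  (read d: E→D)
  step 10: F  (read d: D→F)

The earliest repeat is at step j = 3: M is in E, which it already visited at step i = 2.
The DFA has 7 states, so the proof of the pumping lemma guarantees a repeated state among the first 7+1 visited; the segment between the two visits is the pumpable y.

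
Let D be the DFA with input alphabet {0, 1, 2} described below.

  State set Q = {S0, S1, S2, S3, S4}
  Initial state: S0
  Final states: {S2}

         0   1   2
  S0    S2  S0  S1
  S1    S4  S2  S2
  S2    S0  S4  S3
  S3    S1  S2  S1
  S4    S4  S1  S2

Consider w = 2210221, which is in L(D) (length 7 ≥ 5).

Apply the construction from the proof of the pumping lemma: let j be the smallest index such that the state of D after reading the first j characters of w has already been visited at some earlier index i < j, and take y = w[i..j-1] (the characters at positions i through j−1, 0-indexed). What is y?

0

State sequence: S0 -2-> S1 -2-> S2 -1-> S4 -0-> S4 -2-> S2 -2-> S3 -1-> S2
First repeat at step 4: S4 was already visited.

So i = 3, j = 4, giving x = w[0:3] = 221, y = w[3:4] = 0, z = w[4:7] = 221.
Check: |xy| = 4 ≤ 5 and |y| = 1 ≥ 1. Reading y takes D from S4 back to S4, so every xyⁱz is accepted.
Since D has 5 states, any run of length ≥ 5 visits 5+1 states, so by pigeonhole some state repeats within the first 5 steps — that repeat gives the pumpable loop.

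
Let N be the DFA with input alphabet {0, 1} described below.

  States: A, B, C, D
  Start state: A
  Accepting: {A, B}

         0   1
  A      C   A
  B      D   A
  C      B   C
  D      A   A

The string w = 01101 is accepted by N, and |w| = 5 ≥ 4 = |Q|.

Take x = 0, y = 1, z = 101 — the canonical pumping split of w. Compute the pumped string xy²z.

xy^2z = 0·1·1·101 = 011101.
Reading y = 1 takes N from C back to C, so after x·y·y the machine is still in C, and z then leads to the accepting state A. Hence 011101 ∈ L(N).

011101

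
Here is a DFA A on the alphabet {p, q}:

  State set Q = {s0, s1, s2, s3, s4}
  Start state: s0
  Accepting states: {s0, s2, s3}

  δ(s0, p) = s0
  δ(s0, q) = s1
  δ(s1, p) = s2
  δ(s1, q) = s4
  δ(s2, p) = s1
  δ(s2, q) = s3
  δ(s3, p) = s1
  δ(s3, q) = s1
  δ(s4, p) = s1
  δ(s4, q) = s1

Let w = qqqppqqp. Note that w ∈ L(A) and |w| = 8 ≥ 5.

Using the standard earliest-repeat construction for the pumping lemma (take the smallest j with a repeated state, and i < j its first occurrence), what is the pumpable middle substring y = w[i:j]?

Run of A on w = q q q p p q q p:
  step 0: s0  (start)
  step 1: s1  (read q: s0→s1)
  step 2: s4  (read q: s1→s4)
  step 3: s1  (read q: s4→s1)   ← first repeat (s1 seen earlier)
  step 4: s2  (read p: s1→s2)
  step 5: s1  (read p: s2→s1)
  step 6: s4  (read q: s1→s4)
  step 7: s1  (read q: s4→s1)
  step 8: s2  (read p: s1→s2)

So i = 1, j = 3, giving x = w[0:1] = q, y = w[1:3] = qq, z = w[3:8] = ppqqp.
Check: |xy| = 3 ≤ 5 and |y| = 2 ≥ 1. Reading y takes A from s1 back to s1, so every xyⁱz is accepted.
With |Q| = 5, pigeonhole forces a state repeat no later than step 5; the substring read between the first and second visits to that state can be pumped.

qq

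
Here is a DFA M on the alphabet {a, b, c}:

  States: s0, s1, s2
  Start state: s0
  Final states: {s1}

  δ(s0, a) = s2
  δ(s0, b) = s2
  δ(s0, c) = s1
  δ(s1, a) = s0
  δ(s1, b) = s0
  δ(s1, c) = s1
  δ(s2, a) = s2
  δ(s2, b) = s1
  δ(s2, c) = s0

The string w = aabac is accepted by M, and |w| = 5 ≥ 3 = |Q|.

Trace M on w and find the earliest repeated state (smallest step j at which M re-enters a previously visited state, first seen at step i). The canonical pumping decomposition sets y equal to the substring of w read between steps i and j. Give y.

a

State sequence: s0 -a-> s2 -a-> s2 -b-> s1 -a-> s0 -c-> s1
First repeat at step 2: s2 was already visited.

So i = 1, j = 2, giving x = w[0:1] = a, y = w[1:2] = a, z = w[2:5] = bac.
Check: |xy| = 2 ≤ 3 and |y| = 1 ≥ 1. Reading y takes M from s2 back to s2, so every xyⁱz is accepted.
Since M has 3 states, any run of length ≥ 3 visits 3+1 states, so by pigeonhole some state repeats within the first 3 steps — that repeat gives the pumpable loop.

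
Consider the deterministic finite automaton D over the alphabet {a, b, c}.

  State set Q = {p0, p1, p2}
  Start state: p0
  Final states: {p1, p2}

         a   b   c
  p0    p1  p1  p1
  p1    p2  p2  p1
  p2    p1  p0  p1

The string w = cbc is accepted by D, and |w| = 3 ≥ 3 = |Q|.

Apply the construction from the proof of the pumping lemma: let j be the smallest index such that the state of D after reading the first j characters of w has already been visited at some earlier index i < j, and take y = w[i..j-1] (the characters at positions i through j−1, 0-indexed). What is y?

bc

Run of D on w = c b c:
  step 0: p0  (start)
  step 1: p1  (read c: p0→p1)
  step 2: p2  (read b: p1→p2)
  step 3: p1  (read c: p2→p1)   ← first repeat (p1 seen earlier)

So i = 1, j = 3, giving x = w[0:1] = c, y = w[1:3] = bc, z = w[3:3] = ε.
Check: |xy| = 3 ≤ 3 and |y| = 2 ≥ 1. Reading y takes D from p1 back to p1, so every xyⁱz is accepted.
With |Q| = 3, pigeonhole forces a state repeat no later than step 3; the substring read between the first and second visits to that state can be pumped.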